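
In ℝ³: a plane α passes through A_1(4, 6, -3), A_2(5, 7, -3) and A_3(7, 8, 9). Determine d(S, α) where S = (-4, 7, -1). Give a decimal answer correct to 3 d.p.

6.471

A_1A_2 = (1, 1, 0), A_1A_3 = (3, 2, 12); a normal to α is A_1A_2 × A_1A_3 = (12, -12, -1).
Using A_1: α has equation 12x - 12y - z = -21.
n·S − d = (12)·(-4) + (-12)·(7) + (-1)·(-1) − (-21) = -110; |n| = √289.
Distance = |-110| / √289 = 110/√289 ≈ 6.471.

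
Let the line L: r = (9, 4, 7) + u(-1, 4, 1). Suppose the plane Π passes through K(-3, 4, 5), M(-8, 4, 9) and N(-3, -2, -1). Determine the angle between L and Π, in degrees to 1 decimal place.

33.5

KM = (-5, 0, 4), KN = (0, -6, -6); a normal to Π is KM × KN = (24, -30, 30).
Using K: Π has equation 24x - 30y + 30z = -42.
sin θ = |n·v| / (|n||v|) = |-114| / (√2376 · √18) = 0.55125.
θ ≈ 33.5°.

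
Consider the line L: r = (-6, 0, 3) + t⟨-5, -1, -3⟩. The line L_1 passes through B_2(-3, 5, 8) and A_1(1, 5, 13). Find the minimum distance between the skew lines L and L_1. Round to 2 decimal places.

4.83

A direction vector for L_1 is A_1 − B_2 = (4, 0, 5).
Common perpendicular direction n = (-5, -1, -3) × (4, 0, 5) = (-5, 13, 4).
With w = (-3, 5, 8) − (-6, 0, 3) = (3, 5, 5), w · n = 70.
Distance = |w · n| / |n| = |70| / √210 ≈ 4.83.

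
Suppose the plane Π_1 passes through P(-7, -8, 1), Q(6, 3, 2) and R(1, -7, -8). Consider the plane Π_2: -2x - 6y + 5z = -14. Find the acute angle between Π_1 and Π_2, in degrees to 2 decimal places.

49.53

PQ = (13, 11, 1), PR = (8, 1, -9); a normal to Π_1 is PQ × PR = (-100, 125, -75).
Using P: Π_1 has equation -100x + 125y - 75z = -375.
cos θ = |n₁·n₂| / (|n₁||n₂|) = |-925| / (√31250 · √65).
θ = arccos(0.64902) ≈ 49.53°.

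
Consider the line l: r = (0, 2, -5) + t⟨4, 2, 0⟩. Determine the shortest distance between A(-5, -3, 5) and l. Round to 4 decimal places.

Taking (0, 2, -5) on l with direction v = (4, 2, 0): w = A − (0, 2, -5) = (-5, -5, 10), and w × v = (-20, 40, 10).
Distance = |w × v| / |v| = √2100 / √20 ≈ 10.2470.

10.2470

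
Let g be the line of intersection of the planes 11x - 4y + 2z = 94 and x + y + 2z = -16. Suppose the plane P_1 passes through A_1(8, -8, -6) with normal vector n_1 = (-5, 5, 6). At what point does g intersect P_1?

(6, -10, -6)

Direction of g: (11, -4, 2) × (1, 1, 2) = (-10, -20, 15).
A point on g: solving the two plane equations with x = 8 gives (8, -6, -9).
P_1: n_1·r = n_1·A_1 gives -5x + 5y + 6z = -116.
Substitute r = (8, -6, -9) + t(-10, -20, 15) into the plane: -124 + 40t = -116, so t = 1/5.
Intersection: (8, -6, -9) + (1/5)·(-10, -20, 15) = (6, -10, -6).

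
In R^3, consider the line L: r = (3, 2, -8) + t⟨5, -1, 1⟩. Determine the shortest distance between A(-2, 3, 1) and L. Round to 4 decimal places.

Taking (3, 2, -8) on L with direction v = (5, -1, 1): w = A − (3, 2, -8) = (-5, 1, 9), and w × v = (10, 50, 0).
Distance = |w × v| / |v| = √2600 / √27 ≈ 9.8131.

9.8131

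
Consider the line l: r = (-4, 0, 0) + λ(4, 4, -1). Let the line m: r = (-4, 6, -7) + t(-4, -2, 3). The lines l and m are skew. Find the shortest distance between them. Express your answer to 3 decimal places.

Common perpendicular direction n = (4, 4, -1) × (-4, -2, 3) = (10, -8, 8).
With w = (-4, 6, -7) − (-4, 0, 0) = (0, 6, -7), w · n = -104.
Distance = |w · n| / |n| = |-104| / √228 ≈ 6.888.

6.888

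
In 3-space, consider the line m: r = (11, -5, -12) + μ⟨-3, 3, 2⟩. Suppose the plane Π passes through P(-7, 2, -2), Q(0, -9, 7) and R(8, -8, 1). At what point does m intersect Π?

PQ = (7, -11, 9), PR = (15, -10, 3); a normal to Π is PQ × PR = (57, 114, 95).
Using P: Π has equation 57x + 114y + 95z = -361.
Substitute r = (11, -5, -12) + t(-3, 3, 2) into the plane: -1083 + 361t = -361, so t = 2.
Intersection: (11, -5, -12) + 2·(-3, 3, 2) = (5, 1, -8).

(5, 1, -8)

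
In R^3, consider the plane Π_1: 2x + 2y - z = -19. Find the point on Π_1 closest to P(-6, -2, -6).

Foot = P − λn with λ = (n·P − d)/|n|² = (-10 − (-19))/9 = 1.
Foot = (-6, -2, -6) − 1·(2, 2, -1) = (-8, -4, -5).

(-8, -4, -5)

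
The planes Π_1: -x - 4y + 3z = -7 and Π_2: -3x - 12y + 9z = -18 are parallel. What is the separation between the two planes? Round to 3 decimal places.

0.196

Rescale Π_2 by 1/3: -x - 4y + 3z = -6. Then distance = |-7 − (-6)| / √26 ≈ 0.196.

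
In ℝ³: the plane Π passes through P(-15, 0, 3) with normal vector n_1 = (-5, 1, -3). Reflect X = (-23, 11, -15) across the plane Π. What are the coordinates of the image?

Π: n_1·r = n_1·P gives -5x + y - 3z = 66.
λ = (n·X − d)/|n|² = (171 − 66)/35 = 3.
Reflection = X − 2λn = (-23, 11, -15) − 6·(-5, 1, -3) = (7, 5, 3).

(7, 5, 3)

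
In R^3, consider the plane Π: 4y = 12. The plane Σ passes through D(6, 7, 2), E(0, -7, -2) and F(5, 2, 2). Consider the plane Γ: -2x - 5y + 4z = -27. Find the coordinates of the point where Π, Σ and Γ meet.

DE = (-6, -14, -4), DF = (-1, -5, 0); a normal to Σ is DE × DF = (-20, 4, 16).
Using D: Σ has equation -20x + 4y + 16z = -60.
Solving the 3×3 linear system 4y = 12, -20x + 4y + 16z = -60, -2x - 5y + 4z = -27 (e.g. by elimination or Cramer's rule, determinant = 192) gives (2, 3, -2).

(2, 3, -2)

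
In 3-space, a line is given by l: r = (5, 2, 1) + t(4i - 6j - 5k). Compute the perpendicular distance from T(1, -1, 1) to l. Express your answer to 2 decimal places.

4.99

Taking (5, 2, 1) on l with direction v = (4, -6, -5): w = T − (5, 2, 1) = (-4, -3, 0), and w × v = (15, -20, 36).
Distance = |w × v| / |v| = √1921 / √77 ≈ 4.99.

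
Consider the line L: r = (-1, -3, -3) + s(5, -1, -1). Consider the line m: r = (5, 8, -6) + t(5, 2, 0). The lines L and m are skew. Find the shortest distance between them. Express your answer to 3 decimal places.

Common perpendicular direction n = (5, -1, -1) × (5, 2, 0) = (2, -5, 15).
With w = (5, 8, -6) − (-1, -3, -3) = (6, 11, -3), w · n = -88.
Distance = |w · n| / |n| = |-88| / √254 ≈ 5.522.

5.522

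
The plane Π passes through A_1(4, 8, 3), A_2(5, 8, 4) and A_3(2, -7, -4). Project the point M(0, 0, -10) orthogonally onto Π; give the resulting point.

A_1A_2 = (1, 0, 1), A_1A_3 = (-2, -15, -7); a normal to Π is A_1A_2 × A_1A_3 = (15, 5, -15).
Using A_1: Π has equation 15x + 5y - 15z = 55.
Foot = M − λn with λ = (n·M − d)/|n|² = (150 − 55)/475 = 1/5.
Foot = (0, 0, -10) − (1/5)·(15, 5, -15) = (-3, -1, -7).

(-3, -1, -7)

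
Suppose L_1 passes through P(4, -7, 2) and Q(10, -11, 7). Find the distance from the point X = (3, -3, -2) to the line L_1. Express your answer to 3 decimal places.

A direction vector for L_1 is Q − P = (6, -4, 5).
Taking (4, -7, 2) on L_1 with direction v = (6, -4, 5): w = X − (4, -7, 2) = (-1, 4, -4), and w × v = (4, -19, -20).
Distance = |w × v| / |v| = √777 / √77 ≈ 3.177.

3.177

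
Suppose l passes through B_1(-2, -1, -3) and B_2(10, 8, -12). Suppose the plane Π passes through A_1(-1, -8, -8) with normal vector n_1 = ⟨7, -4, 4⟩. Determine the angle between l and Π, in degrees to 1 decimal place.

A direction vector for l is B_2 − B_1 = (12, 9, -9).
Π: n_1·r = n_1·A_1 gives 7x - 4y + 4z = -7.
sin θ = |n·v| / (|n||v|) = |12| / (√81 · √306) = 0.07622.
θ ≈ 4.4°.

4.4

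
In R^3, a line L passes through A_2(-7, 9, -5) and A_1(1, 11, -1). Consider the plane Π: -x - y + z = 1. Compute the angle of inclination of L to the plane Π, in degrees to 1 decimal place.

A direction vector for L is A_1 − A_2 = (8, 2, 4).
sin θ = |n·v| / (|n||v|) = |-6| / (√3 · √84) = 0.37796.
θ ≈ 22.2°.

22.2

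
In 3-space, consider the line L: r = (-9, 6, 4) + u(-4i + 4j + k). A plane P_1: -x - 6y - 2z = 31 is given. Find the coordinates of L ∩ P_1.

(3, -6, 1)

Substitute r = (-9, 6, 4) + t(-4, 4, 1) into the plane: -35 + (-22)t = 31, so t = -3.
Intersection: (-9, 6, 4) + (-3)·(-4, 4, 1) = (3, -6, 1).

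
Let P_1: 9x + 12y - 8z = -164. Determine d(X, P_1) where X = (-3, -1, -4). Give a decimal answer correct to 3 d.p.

9.235

n·X − d = (9)·(-3) + (12)·(-1) + (-8)·(-4) − (-164) = 157; |n| = √289.
Distance = |157| / √289 = 157/√289 ≈ 9.235.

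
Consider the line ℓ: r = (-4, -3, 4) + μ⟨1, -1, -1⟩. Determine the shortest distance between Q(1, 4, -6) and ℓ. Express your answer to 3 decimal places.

12.356

Taking (-4, -3, 4) on ℓ with direction v = (1, -1, -1): w = Q − (-4, -3, 4) = (5, 7, -10), and w × v = (-17, -5, -12).
Distance = |w × v| / |v| = √458 / √3 ≈ 12.356.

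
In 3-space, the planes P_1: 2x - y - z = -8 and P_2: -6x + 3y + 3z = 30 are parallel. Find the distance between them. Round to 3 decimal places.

Rescale P_2 by 1/(-3): 2x - y - z = -10. Then distance = |-8 − (-10)| / √6 ≈ 0.816.

0.816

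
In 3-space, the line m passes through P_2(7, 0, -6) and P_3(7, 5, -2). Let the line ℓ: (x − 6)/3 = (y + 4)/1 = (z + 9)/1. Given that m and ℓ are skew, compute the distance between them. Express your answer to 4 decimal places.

A direction vector for m is P_3 − P_2 = (0, 5, 4).
ℓ has direction (3, 1, 1) through (6, -4, -9).
Common perpendicular direction n = (0, 5, 4) × (3, 1, 1) = (1, 12, -15).
With w = (6, -4, -9) − (7, 0, -6) = (-1, -4, -3), w · n = -4.
Distance = |w · n| / |n| = |-4| / √370 ≈ 0.2080.

0.2080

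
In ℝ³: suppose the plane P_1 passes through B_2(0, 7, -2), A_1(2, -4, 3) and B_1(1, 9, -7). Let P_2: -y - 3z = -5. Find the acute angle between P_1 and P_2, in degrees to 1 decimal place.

B_2A_1 = (2, -11, 5), B_2B_1 = (1, 2, -5); a normal to P_1 is B_2A_1 × B_2B_1 = (45, 15, 15).
Using B_2: P_1 has equation 45x + 15y + 15z = 75.
cos θ = |n₁·n₂| / (|n₁||n₂|) = |-60| / (√2475 · √10).
θ = arccos(0.38139) ≈ 67.6°.

67.6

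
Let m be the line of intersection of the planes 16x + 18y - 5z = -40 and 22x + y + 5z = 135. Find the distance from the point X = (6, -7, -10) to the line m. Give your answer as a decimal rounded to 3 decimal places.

Direction of m: (16, 18, -5) × (22, 1, 5) = (95, -190, -380).
A point on m: solving the two plane equations with x = 5 gives (5, -5, 6).
Taking (5, -5, 6) on m with direction v = (95, -190, -380): w = X − (5, -5, 6) = (1, -2, -16), and w × v = (-2280, -1140, 0).
Distance = |w × v| / |v| = √6498000 / √189525 ≈ 5.855.

5.855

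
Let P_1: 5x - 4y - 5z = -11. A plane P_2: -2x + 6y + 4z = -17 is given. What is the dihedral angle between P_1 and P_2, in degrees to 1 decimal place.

27.3

cos θ = |n₁·n₂| / (|n₁||n₂|) = |-54| / (√66 · √56).
θ = arccos(0.88823) ≈ 27.3°.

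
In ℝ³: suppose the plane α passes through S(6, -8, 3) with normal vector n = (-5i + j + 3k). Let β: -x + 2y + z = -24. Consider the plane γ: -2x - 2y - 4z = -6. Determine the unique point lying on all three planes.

α: n·r = n·S gives -5x + y + 3z = -29.
Solving the 3×3 linear system -5x + y + 3z = -29, -x + 2y + z = -24, -2x - 2y - 4z = -6 (e.g. by elimination or Cramer's rule, determinant = 42) gives (6, -11, 4).

(6, -11, 4)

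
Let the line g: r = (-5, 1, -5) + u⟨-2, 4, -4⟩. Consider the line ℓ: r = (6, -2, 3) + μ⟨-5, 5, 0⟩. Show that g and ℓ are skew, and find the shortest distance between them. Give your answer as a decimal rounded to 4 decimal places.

8.0000

Common perpendicular direction n = (-2, 4, -4) × (-5, 5, 0) = (20, 20, 10).
With w = (6, -2, 3) − (-5, 1, -5) = (11, -3, 8), w · n = 240.
Since n ≠ 0 the lines are not parallel, and w · n = 240 ≠ 0 so they do not intersect; hence they are skew.
Distance = |w · n| / |n| = |240| / √900 ≈ 8.0000.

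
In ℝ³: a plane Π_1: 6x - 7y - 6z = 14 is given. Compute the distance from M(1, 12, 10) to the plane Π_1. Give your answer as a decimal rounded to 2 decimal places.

13.82

n·M − d = (6)·(1) + (-7)·(12) + (-6)·(10) − 14 = -152; |n| = √121.
Distance = |-152| / √121 = 152/√121 ≈ 13.82.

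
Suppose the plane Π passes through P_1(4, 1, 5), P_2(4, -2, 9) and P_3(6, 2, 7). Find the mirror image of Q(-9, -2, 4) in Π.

(1, -10, -2)

P_1P_2 = (0, -3, 4), P_1P_3 = (2, 1, 2); a normal to Π is P_1P_2 × P_1P_3 = (-10, 8, 6).
Using P_1: Π has equation -10x + 8y + 6z = -2.
λ = (n·Q − d)/|n|² = (98 − (-2))/200 = 1/2.
Reflection = Q − 2λn = (-9, -2, 4) − 1·(-10, 8, 6) = (1, -10, -2).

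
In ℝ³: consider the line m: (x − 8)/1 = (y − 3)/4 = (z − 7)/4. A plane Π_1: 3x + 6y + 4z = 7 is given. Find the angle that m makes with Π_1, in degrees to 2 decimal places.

73.42

m has direction (1, 4, 4) through (8, 3, 7).
sin θ = |n·v| / (|n||v|) = |43| / (√61 · √33) = 0.95840.
θ ≈ 73.42°.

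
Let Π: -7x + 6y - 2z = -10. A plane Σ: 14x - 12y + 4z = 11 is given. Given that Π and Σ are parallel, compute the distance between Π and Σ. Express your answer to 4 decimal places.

Rescale Σ by 1/(-2): -7x + 6y - 2z = -11/2. Then distance = |-10 − (-11/2)| / √89 ≈ 0.4770.

0.4770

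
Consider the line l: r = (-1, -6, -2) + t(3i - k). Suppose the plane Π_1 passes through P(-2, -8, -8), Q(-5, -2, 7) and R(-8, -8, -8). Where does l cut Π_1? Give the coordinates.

(2, -6, -3)

PQ = (-3, 6, 15), PR = (-6, 0, 0); a normal to Π_1 is PQ × PR = (0, -90, 36).
Using P: Π_1 has equation -90y + 36z = 432.
Substitute r = (-1, -6, -2) + t(3, 0, -1) into the plane: 468 + (-36)t = 432, so t = 1.
Intersection: (-1, -6, -2) + 1·(3, 0, -1) = (2, -6, -3).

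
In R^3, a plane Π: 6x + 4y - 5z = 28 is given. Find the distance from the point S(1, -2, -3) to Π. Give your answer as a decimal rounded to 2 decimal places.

n·S − d = (6)·(1) + (4)·(-2) + (-5)·(-3) − 28 = -15; |n| = √77.
Distance = |-15| / √77 = 15/√77 ≈ 1.71.

1.71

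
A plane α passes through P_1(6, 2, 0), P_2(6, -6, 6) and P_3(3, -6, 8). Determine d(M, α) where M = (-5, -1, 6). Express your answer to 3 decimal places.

P_1P_2 = (0, -8, 6), P_1P_3 = (-3, -8, 8); a normal to α is P_1P_2 × P_1P_3 = (-16, -18, -24).
Using P_1: α has equation -16x - 18y - 24z = -132.
n·M − d = (-16)·(-5) + (-18)·(-1) + (-24)·(6) − (-132) = 86; |n| = √1156.
Distance = |86| / √1156 = 86/√1156 ≈ 2.529.

2.529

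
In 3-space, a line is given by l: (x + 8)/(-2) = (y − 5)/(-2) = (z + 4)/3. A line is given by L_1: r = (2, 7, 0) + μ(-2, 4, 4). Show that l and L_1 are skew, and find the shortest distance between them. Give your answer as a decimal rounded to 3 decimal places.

l has direction (-2, -2, 3) through (-8, 5, -4).
Common perpendicular direction n = (-2, -2, 3) × (-2, 4, 4) = (-20, 2, -12).
With w = (2, 7, 0) − (-8, 5, -4) = (10, 2, 4), w · n = -244.
Since n ≠ 0 the lines are not parallel, and w · n = -244 ≠ 0 so they do not intersect; hence they are skew.
Distance = |w · n| / |n| = |-244| / √548 ≈ 10.423.

10.423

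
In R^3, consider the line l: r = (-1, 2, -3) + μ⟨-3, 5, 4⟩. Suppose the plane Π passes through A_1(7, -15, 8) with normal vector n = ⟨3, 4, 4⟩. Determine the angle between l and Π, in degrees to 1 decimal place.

Π: n·r = n·A_1 gives 3x + 4y + 4z = -7.
sin θ = |n·v| / (|n||v|) = |27| / (√41 · √50) = 0.59633.
θ ≈ 36.6°.

36.6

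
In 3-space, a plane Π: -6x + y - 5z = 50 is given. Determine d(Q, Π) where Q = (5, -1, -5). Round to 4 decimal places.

7.1120

n·Q − d = (-6)·(5) + (1)·(-1) + (-5)·(-5) − 50 = -56; |n| = √62.
Distance = |-56| / √62 = 56/√62 ≈ 7.1120.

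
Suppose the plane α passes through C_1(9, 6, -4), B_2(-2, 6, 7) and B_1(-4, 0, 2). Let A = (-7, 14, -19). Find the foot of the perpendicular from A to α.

C_1B_2 = (-11, 0, 11), C_1B_1 = (-13, -6, 6); a normal to α is C_1B_2 × C_1B_1 = (66, -77, 66).
Using C_1: α has equation 66x - 77y + 66z = -132.
Foot = A − λn with λ = (n·A − d)/|n|² = (-2794 − (-132))/14641 = -2/11.
Foot = (-7, 14, -19) − (-2/11)·(66, -77, 66) = (5, 0, -7).

(5, 0, -7)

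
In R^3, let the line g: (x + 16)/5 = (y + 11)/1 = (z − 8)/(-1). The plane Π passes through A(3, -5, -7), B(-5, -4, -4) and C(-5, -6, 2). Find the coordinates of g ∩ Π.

g has direction (5, 1, -1) through (-16, -11, 8).
AB = (-8, 1, 3), AC = (-8, -1, 9); a normal to Π is AB × AC = (12, 48, 16).
Using A: Π has equation 12x + 48y + 16z = -316.
Substitute r = (-16, -11, 8) + t(5, 1, -1) into the plane: -592 + 92t = -316, so t = 3.
Intersection: (-16, -11, 8) + 3·(5, 1, -1) = (-1, -8, 5).

(-1, -8, 5)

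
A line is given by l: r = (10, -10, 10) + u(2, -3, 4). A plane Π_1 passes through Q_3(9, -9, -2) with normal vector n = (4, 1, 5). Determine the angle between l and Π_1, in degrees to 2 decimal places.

45.75

Π_1: n·r = n·Q_3 gives 4x + y + 5z = 17.
sin θ = |n·v| / (|n||v|) = |25| / (√42 · √29) = 0.71634.
θ ≈ 45.75°.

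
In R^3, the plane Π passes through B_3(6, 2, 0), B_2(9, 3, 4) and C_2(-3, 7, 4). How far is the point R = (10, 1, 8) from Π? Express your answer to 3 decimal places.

B_3B_2 = (3, 1, 4), B_3C_2 = (-9, 5, 4); a normal to Π is B_3B_2 × B_3C_2 = (-16, -48, 24).
Using B_3: Π has equation -16x - 48y + 24z = -192.
n·R − d = (-16)·(10) + (-48)·(1) + (24)·(8) − (-192) = 176; |n| = √3136.
Distance = |176| / √3136 = 176/√3136 ≈ 3.143.

3.143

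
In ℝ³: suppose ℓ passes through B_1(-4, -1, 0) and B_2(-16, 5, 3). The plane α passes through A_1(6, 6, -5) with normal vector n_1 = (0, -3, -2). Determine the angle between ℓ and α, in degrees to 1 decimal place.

A direction vector for ℓ is B_2 − B_1 = (-12, 6, 3).
α: n_1·r = n_1·A_1 gives -3y - 2z = -8.
sin θ = |n·v| / (|n||v|) = |-24| / (√13 · √189) = 0.48418.
θ ≈ 29.0°.

29.0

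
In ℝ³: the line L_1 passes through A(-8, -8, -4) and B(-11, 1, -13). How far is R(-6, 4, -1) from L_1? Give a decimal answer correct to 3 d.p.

A direction vector for L_1 is B − A = (-3, 9, -9).
Taking (-8, -8, -4) on L_1 with direction v = (-3, 9, -9): w = R − (-8, -8, -4) = (2, 12, 3), and w × v = (-135, 9, 54).
Distance = |w × v| / |v| = √21222 / √171 ≈ 11.140.

11.140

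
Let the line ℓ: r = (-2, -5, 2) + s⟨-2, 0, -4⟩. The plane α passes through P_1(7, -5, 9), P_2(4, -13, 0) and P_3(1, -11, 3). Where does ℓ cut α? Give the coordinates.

(2, -5, 10)

P_1P_2 = (-3, -8, -9), P_1P_3 = (-6, -6, -6); a normal to α is P_1P_2 × P_1P_3 = (-6, 36, -30).
Using P_1: α has equation -6x + 36y - 30z = -492.
Substitute r = (-2, -5, 2) + t(-2, 0, -4) into the plane: -228 + 132t = -492, so t = -2.
Intersection: (-2, -5, 2) + (-2)·(-2, 0, -4) = (2, -5, 10).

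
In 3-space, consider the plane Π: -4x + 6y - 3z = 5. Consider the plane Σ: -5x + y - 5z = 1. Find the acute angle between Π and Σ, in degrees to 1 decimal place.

42.7

cos θ = |n₁·n₂| / (|n₁||n₂|) = |41| / (√61 · √51).
θ = arccos(0.73508) ≈ 42.7°.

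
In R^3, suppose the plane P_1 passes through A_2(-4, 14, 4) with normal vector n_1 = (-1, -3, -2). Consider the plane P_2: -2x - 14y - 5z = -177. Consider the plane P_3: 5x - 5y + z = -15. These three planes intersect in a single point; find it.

(6, 10, 5)

P_1: n_1·r = n_1·A_2 gives -x - 3y - 2z = -46.
Solving the 3×3 linear system -x - 3y - 2z = -46, -2x - 14y - 5z = -177, 5x - 5y + z = -15 (e.g. by elimination or Cramer's rule, determinant = -52) gives (6, 10, 5).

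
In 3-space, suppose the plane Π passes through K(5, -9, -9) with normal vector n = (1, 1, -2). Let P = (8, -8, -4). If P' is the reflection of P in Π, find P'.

(10, -6, -8)

Π: n·r = n·K gives x + y - 2z = 14.
λ = (n·P − d)/|n|² = (8 − 14)/6 = -1.
Reflection = P − 2λn = (8, -8, -4) − (-2)·(1, 1, -2) = (10, -6, -8).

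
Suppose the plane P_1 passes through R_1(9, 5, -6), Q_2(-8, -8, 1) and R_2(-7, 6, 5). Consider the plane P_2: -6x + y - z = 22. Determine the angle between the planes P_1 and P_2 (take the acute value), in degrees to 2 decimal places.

46.08

R_1Q_2 = (-17, -13, 7), R_1R_2 = (-16, 1, 11); a normal to P_1 is R_1Q_2 × R_1R_2 = (-150, 75, -225).
Using R_1: P_1 has equation -150x + 75y - 225z = 375.
cos θ = |n₁·n₂| / (|n₁||n₂|) = |1200| / (√78750 · √38).
θ = arccos(0.69369) ≈ 46.08°.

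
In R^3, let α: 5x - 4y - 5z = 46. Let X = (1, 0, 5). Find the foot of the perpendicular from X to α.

Foot = X − λn with λ = (n·X − d)/|n|² = (-20 − 46)/66 = -1.
Foot = (1, 0, 5) − (-1)·(5, -4, -5) = (6, -4, 0).

(6, -4, 0)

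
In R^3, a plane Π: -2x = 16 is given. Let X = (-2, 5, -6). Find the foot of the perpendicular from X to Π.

(-8, 5, -6)

Foot = X − λn with λ = (n·X − d)/|n|² = (4 − 16)/4 = -3.
Foot = (-2, 5, -6) − (-3)·(-2, 0, 0) = (-8, 5, -6).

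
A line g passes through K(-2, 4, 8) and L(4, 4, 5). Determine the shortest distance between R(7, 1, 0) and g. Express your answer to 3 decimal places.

4.336

A direction vector for g is L − K = (6, 0, -3).
Taking (-2, 4, 8) on g with direction v = (6, 0, -3): w = R − (-2, 4, 8) = (9, -3, -8), and w × v = (9, -21, 18).
Distance = |w × v| / |v| = √846 / √45 ≈ 4.336.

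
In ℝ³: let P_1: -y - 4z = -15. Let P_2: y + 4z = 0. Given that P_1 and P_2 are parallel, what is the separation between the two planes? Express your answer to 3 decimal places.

Rescale P_2 by 1/(-1): -y - 4z = 0. Then distance = |-15 − 0| / √17 ≈ 3.638.

3.638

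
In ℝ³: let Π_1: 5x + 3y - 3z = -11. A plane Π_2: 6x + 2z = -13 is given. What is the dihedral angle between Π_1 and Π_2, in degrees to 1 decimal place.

cos θ = |n₁·n₂| / (|n₁||n₂|) = |24| / (√43 · √40).
θ = arccos(0.57869) ≈ 54.6°.

54.6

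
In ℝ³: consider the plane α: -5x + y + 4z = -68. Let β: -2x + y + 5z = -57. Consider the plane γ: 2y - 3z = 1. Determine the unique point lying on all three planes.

(6, -10, -7)

Solving the 3×3 linear system -5x + y + 4z = -68, -2x + y + 5z = -57, 2y - 3z = 1 (e.g. by elimination or Cramer's rule, determinant = 43) gives (6, -10, -7).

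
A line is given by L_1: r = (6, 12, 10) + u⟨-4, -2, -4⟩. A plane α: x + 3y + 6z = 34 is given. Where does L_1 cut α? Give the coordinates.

Substitute r = (6, 12, 10) + t(-4, -2, -4) into the plane: 102 + (-34)t = 34, so t = 2.
Intersection: (6, 12, 10) + 2·(-4, -2, -4) = (-2, 8, 2).

(-2, 8, 2)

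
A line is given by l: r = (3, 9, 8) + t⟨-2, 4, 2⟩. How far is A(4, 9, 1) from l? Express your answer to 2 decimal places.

6.27

Taking (3, 9, 8) on l with direction v = (-2, 4, 2): w = A − (3, 9, 8) = (1, 0, -7), and w × v = (28, 12, 4).
Distance = |w × v| / |v| = √944 / √24 ≈ 6.27.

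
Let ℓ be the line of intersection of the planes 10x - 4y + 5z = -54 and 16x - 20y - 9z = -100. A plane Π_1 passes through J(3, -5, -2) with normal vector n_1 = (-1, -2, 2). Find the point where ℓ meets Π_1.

(-5, 1, 0)

Direction of ℓ: (10, -4, 5) × (16, -20, -9) = (136, 170, -136).
A point on ℓ: solving the two plane equations with x = 11 gives (11, 21, -16).
Π_1: n_1·r = n_1·J gives -x - 2y + 2z = 3.
Substitute r = (11, 21, -16) + t(136, 170, -136) into the plane: -85 + (-748)t = 3, so t = -2/17.
Intersection: (11, 21, -16) + (-2/17)·(136, 170, -136) = (-5, 1, 0).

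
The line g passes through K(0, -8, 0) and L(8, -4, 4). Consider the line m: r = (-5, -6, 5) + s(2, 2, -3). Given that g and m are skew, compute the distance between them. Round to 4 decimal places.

5.2885

A direction vector for g is L − K = (8, 4, 4).
Common perpendicular direction n = (8, 4, 4) × (2, 2, -3) = (-20, 32, 8).
With w = (-5, -6, 5) − (0, -8, 0) = (-5, 2, 5), w · n = 204.
Distance = |w · n| / |n| = |204| / √1488 ≈ 5.2885.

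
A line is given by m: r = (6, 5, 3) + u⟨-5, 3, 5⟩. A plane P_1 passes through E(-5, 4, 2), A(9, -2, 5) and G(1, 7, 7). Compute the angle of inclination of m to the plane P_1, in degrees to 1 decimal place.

33.4

EA = (14, -6, 3), EG = (6, 3, 5); a normal to P_1 is EA × EG = (-39, -52, 78).
Using E: P_1 has equation -39x - 52y + 78z = 143.
sin θ = |n·v| / (|n||v|) = |429| / (√10309 · √59) = 0.55008.
θ ≈ 33.4°.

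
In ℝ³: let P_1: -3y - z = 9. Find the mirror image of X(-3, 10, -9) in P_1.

λ = (n·X − d)/|n|² = (-21 − 9)/10 = -3.
Reflection = X − 2λn = (-3, 10, -9) − (-6)·(0, -3, -1) = (-3, -8, -15).

(-3, -8, -15)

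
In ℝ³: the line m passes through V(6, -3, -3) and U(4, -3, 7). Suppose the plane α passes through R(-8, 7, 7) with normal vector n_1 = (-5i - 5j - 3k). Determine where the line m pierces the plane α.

A direction vector for m is U − V = (-2, 0, 10).
α: n_1·r = n_1·R gives -5x - 5y - 3z = -16.
Substitute r = (6, -3, -3) + t(-2, 0, 10) into the plane: -6 + (-20)t = -16, so t = 1/2.
Intersection: (6, -3, -3) + (1/2)·(-2, 0, 10) = (5, -3, 2).

(5, -3, 2)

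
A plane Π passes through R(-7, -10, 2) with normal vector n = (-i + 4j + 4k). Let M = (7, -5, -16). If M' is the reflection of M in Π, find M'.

Π: n·r = n·R gives -x + 4y + 4z = -25.
λ = (n·M − d)/|n|² = (-91 − (-25))/33 = -2.
Reflection = M − 2λn = (7, -5, -16) − (-4)·(-1, 4, 4) = (3, 11, 0).

(3, 11, 0)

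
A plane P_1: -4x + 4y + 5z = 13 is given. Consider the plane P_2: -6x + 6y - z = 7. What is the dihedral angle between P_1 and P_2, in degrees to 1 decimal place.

48.2

cos θ = |n₁·n₂| / (|n₁||n₂|) = |43| / (√57 · √73).
θ = arccos(0.66661) ≈ 48.2°.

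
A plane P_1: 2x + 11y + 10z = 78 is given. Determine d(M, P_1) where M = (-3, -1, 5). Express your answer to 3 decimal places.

n·M − d = (2)·(-3) + (11)·(-1) + (10)·(5) − 78 = -45; |n| = √225.
Distance = |-45| / √225 = 45/√225 ≈ 3.000.

3.000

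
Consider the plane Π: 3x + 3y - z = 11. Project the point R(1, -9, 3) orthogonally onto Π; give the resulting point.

(7, -3, 1)

Foot = R − λn with λ = (n·R − d)/|n|² = (-27 − 11)/19 = -2.
Foot = (1, -9, 3) − (-2)·(3, 3, -1) = (7, -3, 1).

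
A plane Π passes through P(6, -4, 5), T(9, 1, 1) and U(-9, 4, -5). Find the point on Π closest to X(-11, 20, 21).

PT = (3, 5, -4), PU = (-15, 8, -10); a normal to Π is PT × PU = (-18, 90, 99).
Using P: Π has equation -18x + 90y + 99z = 27.
Foot = X − λn with λ = (n·X − d)/|n|² = (4077 − 27)/18225 = 2/9.
Foot = (-11, 20, 21) − (2/9)·(-18, 90, 99) = (-7, 0, -1).

(-7, 0, -1)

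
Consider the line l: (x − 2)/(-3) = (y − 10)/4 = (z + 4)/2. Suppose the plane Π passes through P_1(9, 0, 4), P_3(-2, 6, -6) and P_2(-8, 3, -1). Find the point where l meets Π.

(5, 6, -6)

l has direction (-3, 4, 2) through (2, 10, -4).
P_1P_3 = (-11, 6, -10), P_1P_2 = (-17, 3, -5); a normal to Π is P_1P_3 × P_1P_2 = (0, 115, 69).
Using P_1: Π has equation 115y + 69z = 276.
Substitute r = (2, 10, -4) + t(-3, 4, 2) into the plane: 874 + 598t = 276, so t = -1.
Intersection: (2, 10, -4) + (-1)·(-3, 4, 2) = (5, 6, -6).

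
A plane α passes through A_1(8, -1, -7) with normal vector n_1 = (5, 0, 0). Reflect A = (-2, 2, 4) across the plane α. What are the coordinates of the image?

(18, 2, 4)

α: n_1·r = n_1·A_1 gives 5x = 40.
λ = (n·A − d)/|n|² = (-10 − 40)/25 = -2.
Reflection = A − 2λn = (-2, 2, 4) − (-4)·(5, 0, 0) = (18, 2, 4).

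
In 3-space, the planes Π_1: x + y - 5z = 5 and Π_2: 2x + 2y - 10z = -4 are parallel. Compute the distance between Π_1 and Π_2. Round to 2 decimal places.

Rescale Π_2 by 1/2: x + y - 5z = -2. Then distance = |5 − (-2)| / √27 ≈ 1.35.

1.35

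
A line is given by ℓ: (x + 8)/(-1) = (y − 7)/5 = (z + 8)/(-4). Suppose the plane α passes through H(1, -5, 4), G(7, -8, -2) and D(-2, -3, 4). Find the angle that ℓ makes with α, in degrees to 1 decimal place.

27.8

ℓ has direction (-1, 5, -4) through (-8, 7, -8).
HG = (6, -3, -6), HD = (-3, 2, 0); a normal to α is HG × HD = (12, 18, 3).
Using H: α has equation 12x + 18y + 3z = -66.
sin θ = |n·v| / (|n||v|) = |66| / (√477 · √42) = 0.46629.
θ ≈ 27.8°.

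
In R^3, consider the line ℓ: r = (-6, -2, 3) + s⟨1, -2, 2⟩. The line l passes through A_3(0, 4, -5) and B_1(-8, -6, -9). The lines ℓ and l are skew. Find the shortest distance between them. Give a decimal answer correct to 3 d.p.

7.591

A direction vector for l is B_1 − A_3 = (-8, -10, -4).
Common perpendicular direction n = (1, -2, 2) × (-8, -10, -4) = (28, -12, -26).
With w = (0, 4, -5) − (-6, -2, 3) = (6, 6, -8), w · n = 304.
Distance = |w · n| / |n| = |304| / √1604 ≈ 7.591.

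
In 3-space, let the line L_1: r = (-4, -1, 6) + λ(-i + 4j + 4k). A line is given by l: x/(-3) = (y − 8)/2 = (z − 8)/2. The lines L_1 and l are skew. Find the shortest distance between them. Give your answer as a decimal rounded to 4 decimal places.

l has direction (-3, 2, 2) through (0, 8, 8).
Common perpendicular direction n = (-1, 4, 4) × (-3, 2, 2) = (0, -10, 10).
With w = (0, 8, 8) − (-4, -1, 6) = (4, 9, 2), w · n = -70.
Distance = |w · n| / |n| = |-70| / √200 ≈ 4.9497.

4.9497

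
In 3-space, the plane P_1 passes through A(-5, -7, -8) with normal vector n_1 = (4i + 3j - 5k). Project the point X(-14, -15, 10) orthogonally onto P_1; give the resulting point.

P_1: n_1·r = n_1·A gives 4x + 3y - 5z = -1.
Foot = X − λn with λ = (n·X − d)/|n|² = (-151 − (-1))/50 = -3.
Foot = (-14, -15, 10) − (-3)·(4, 3, -5) = (-2, -6, -5).

(-2, -6, -5)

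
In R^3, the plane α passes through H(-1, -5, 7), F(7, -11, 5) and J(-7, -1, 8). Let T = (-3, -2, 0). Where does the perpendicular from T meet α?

(-5, -6, 4)

HF = (8, -6, -2), HJ = (-6, 4, 1); a normal to α is HF × HJ = (2, 4, -4).
Using H: α has equation 2x + 4y - 4z = -50.
Foot = T − λn with λ = (n·T − d)/|n|² = (-14 − (-50))/36 = 1.
Foot = (-3, -2, 0) − 1·(2, 4, -4) = (-5, -6, 4).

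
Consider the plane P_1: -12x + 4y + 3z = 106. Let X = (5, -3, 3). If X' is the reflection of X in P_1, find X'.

(-19, 5, 9)

λ = (n·X − d)/|n|² = (-63 − 106)/169 = -1.
Reflection = X − 2λn = (5, -3, 3) − (-2)·(-12, 4, 3) = (-19, 5, 9).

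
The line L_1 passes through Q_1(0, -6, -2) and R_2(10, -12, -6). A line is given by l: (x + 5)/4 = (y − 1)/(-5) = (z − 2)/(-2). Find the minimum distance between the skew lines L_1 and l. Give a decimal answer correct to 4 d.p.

1.3093

A direction vector for L_1 is R_2 − Q_1 = (10, -6, -4).
l has direction (4, -5, -2) through (-5, 1, 2).
Common perpendicular direction n = (10, -6, -4) × (4, -5, -2) = (-8, 4, -26).
With w = (-5, 1, 2) − (0, -6, -2) = (-5, 7, 4), w · n = -36.
Distance = |w · n| / |n| = |-36| / √756 ≈ 1.3093.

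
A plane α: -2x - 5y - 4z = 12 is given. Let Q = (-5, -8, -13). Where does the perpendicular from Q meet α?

Foot = Q − λn with λ = (n·Q − d)/|n|² = (102 − 12)/45 = 2.
Foot = (-5, -8, -13) − 2·(-2, -5, -4) = (-1, 2, -5).

(-1, 2, -5)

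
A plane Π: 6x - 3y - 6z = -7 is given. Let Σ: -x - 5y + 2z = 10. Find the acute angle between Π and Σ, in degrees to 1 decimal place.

86.5

cos θ = |n₁·n₂| / (|n₁||n₂|) = |-3| / (√81 · √30).
θ = arccos(0.06086) ≈ 86.5°.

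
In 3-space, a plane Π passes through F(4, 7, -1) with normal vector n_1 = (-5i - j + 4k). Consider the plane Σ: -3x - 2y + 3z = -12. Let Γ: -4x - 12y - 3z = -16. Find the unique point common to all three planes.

(10, -3, 4)

Π: n_1·r = n_1·F gives -5x - y + 4z = -31.
Solving the 3×3 linear system -5x - y + 4z = -31, -3x - 2y + 3z = -12, -4x - 12y - 3z = -16 (e.g. by elimination or Cramer's rule, determinant = -77) gives (10, -3, 4).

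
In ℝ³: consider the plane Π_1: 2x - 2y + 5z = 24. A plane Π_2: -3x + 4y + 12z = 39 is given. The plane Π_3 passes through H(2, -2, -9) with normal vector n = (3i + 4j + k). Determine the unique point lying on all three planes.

(-1, -3, 4)

Π_3: n·r = n·H gives 3x + 4y + z = -11.
Solving the 3×3 linear system 2x - 2y + 5z = 24, -3x + 4y + 12z = 39, 3x + 4y + z = -11 (e.g. by elimination or Cramer's rule, determinant = -286) gives (-1, -3, 4).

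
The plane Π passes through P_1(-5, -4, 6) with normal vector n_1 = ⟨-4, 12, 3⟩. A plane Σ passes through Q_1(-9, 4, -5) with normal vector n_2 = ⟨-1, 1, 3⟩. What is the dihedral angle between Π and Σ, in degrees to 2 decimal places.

54.56

Π: n_1·r = n_1·P_1 gives -4x + 12y + 3z = -10.
Σ: n_2·r = n_2·Q_1 gives -x + y + 3z = -2.
cos θ = |n₁·n₂| / (|n₁||n₂|) = |25| / (√169 · √11).
θ = arccos(0.57983) ≈ 54.56°.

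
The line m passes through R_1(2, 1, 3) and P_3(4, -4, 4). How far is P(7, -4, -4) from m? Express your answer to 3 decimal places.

8.536

A direction vector for m is P_3 − R_1 = (2, -5, 1).
Taking (2, 1, 3) on m with direction v = (2, -5, 1): w = P − (2, 1, 3) = (5, -5, -7), and w × v = (-40, -19, -15).
Distance = |w × v| / |v| = √2186 / √30 ≈ 8.536.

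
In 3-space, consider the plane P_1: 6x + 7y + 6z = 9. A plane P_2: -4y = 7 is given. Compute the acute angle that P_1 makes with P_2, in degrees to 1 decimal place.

50.5

cos θ = |n₁·n₂| / (|n₁||n₂|) = |-28| / (√121 · √16).
θ = arccos(0.63636) ≈ 50.5°.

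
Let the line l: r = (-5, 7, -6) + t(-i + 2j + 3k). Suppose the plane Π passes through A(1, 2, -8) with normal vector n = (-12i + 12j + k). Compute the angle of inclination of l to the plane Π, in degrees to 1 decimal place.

37.8

Π: n·r = n·A gives -12x + 12y + z = 4.
sin θ = |n·v| / (|n||v|) = |39| / (√289 · √14) = 0.61313.
θ ≈ 37.8°.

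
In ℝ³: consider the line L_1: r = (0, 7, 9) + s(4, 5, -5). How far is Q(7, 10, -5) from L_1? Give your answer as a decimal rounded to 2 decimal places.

7.78

Taking (0, 7, 9) on L_1 with direction v = (4, 5, -5): w = Q − (0, 7, 9) = (7, 3, -14), and w × v = (55, -21, 23).
Distance = |w × v| / |v| = √3995 / √66 ≈ 7.78.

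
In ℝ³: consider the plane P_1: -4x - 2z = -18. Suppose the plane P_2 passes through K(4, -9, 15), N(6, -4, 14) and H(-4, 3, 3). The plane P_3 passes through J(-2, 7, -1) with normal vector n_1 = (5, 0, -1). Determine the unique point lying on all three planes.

(0, -3, 9)

KN = (2, 5, -1), KH = (-8, 12, -12); a normal to P_2 is KN × KH = (-48, 32, 64).
Using K: P_2 has equation -48x + 32y + 64z = 480.
P_3: n_1·r = n_1·J gives 5x - z = -9.
Solving the 3×3 linear system -4x - 2z = -18, -48x + 32y + 64z = 480, 5x - z = -9 (e.g. by elimination or Cramer's rule, determinant = 448) gives (0, -3, 9).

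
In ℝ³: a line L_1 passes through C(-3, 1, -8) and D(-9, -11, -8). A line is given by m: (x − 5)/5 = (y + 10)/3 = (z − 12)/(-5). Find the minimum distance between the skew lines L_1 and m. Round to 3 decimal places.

A direction vector for L_1 is D − C = (-6, -12, 0).
m has direction (5, 3, -5) through (5, -10, 12).
Common perpendicular direction n = (-6, -12, 0) × (5, 3, -5) = (60, -30, 42).
With w = (5, -10, 12) − (-3, 1, -8) = (8, -11, 20), w · n = 1650.
Distance = |w · n| / |n| = |1650| / √6264 ≈ 20.848.

20.848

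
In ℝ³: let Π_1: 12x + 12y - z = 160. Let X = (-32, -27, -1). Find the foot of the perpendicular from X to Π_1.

Foot = X − λn with λ = (n·X − d)/|n|² = (-707 − 160)/289 = -3.
Foot = (-32, -27, -1) − (-3)·(12, 12, -1) = (4, 9, -4).

(4, 9, -4)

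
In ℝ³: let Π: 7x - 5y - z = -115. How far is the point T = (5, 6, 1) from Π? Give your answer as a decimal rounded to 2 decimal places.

n·T − d = (7)·(5) + (-5)·(6) + (-1)·(1) − (-115) = 119; |n| = √75.
Distance = |119| / √75 = 119/√75 ≈ 13.74.

13.74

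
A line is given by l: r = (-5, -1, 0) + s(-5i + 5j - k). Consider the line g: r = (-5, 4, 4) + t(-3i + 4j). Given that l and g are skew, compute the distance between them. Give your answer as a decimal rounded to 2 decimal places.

0.71

Common perpendicular direction n = (-5, 5, -1) × (-3, 4, 0) = (4, 3, -5).
With w = (-5, 4, 4) − (-5, -1, 0) = (0, 5, 4), w · n = -5.
Distance = |w · n| / |n| = |-5| / √50 ≈ 0.71.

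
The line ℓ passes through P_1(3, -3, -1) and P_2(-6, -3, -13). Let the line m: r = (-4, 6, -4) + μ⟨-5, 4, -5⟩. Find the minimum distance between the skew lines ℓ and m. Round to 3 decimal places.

A direction vector for ℓ is P_2 − P_1 = (-9, 0, -12).
Common perpendicular direction n = (-9, 0, -12) × (-5, 4, -5) = (48, 15, -36).
With w = (-4, 6, -4) − (3, -3, -1) = (-7, 9, -3), w · n = -93.
Distance = |w · n| / |n| = |-93| / √3825 ≈ 1.504.

1.504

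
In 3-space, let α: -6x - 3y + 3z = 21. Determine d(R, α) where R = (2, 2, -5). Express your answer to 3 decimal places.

7.348

n·R − d = (-6)·(2) + (-3)·(2) + (3)·(-5) − 21 = -54; |n| = √54.
Distance = |-54| / √54 = 54/√54 ≈ 7.348.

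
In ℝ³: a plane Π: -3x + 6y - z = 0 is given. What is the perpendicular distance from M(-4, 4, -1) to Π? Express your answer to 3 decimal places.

n·M − d = (-3)·(-4) + (6)·(4) + (-1)·(-1) − 0 = 37; |n| = √46.
Distance = |37| / √46 = 37/√46 ≈ 5.455.

5.455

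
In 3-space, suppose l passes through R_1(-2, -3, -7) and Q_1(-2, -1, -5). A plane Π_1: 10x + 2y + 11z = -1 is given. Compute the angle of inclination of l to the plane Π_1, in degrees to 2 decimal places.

37.79

A direction vector for l is Q_1 − R_1 = (0, 2, 2).
sin θ = |n·v| / (|n||v|) = |26| / (√225 · √8) = 0.61283.
θ ≈ 37.79°.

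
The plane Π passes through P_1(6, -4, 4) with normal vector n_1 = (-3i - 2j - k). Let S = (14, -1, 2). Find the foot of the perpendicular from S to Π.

(8, -5, 0)

Π: n_1·r = n_1·P_1 gives -3x - 2y - z = -14.
Foot = S − λn with λ = (n·S − d)/|n|² = (-42 − (-14))/14 = -2.
Foot = (14, -1, 2) − (-2)·(-3, -2, -1) = (8, -5, 0).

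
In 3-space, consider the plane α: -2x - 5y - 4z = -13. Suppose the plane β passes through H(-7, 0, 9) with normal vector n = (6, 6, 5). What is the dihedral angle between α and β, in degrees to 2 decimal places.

20.21

β: n·r = n·H gives 6x + 6y + 5z = 3.
cos θ = |n₁·n₂| / (|n₁||n₂|) = |-62| / (√45 · √97).
θ = arccos(0.93842) ≈ 20.21°.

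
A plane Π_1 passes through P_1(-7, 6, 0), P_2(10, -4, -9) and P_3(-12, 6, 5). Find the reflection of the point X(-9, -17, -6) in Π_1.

P_1P_2 = (17, -10, -9), P_1P_3 = (-5, 0, 5); a normal to Π_1 is P_1P_2 × P_1P_3 = (-50, -40, -50).
Using P_1: Π_1 has equation -50x - 40y - 50z = 110.
λ = (n·X − d)/|n|² = (1430 − 110)/6600 = 1/5.
Reflection = X − 2λn = (-9, -17, -6) − (2/5)·(-50, -40, -50) = (11, -1, 14).

(11, -1, 14)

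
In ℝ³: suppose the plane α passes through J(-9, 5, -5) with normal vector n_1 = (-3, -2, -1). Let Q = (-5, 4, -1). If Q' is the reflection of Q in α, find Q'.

α: n_1·r = n_1·J gives -3x - 2y - z = 22.
λ = (n·Q − d)/|n|² = (8 − 22)/14 = -1.
Reflection = Q − 2λn = (-5, 4, -1) − (-2)·(-3, -2, -1) = (-11, 0, -3).

(-11, 0, -3)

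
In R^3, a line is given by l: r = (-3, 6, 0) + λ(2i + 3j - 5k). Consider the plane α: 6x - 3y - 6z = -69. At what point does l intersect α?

Substitute r = (-3, 6, 0) + t(2, 3, -5) into the plane: -36 + 33t = -69, so t = -1.
Intersection: (-3, 6, 0) + (-1)·(2, 3, -5) = (-5, 3, 5).

(-5, 3, 5)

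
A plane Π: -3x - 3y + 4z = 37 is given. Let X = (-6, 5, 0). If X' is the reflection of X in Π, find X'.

λ = (n·X − d)/|n|² = (3 − 37)/34 = -1.
Reflection = X − 2λn = (-6, 5, 0) − (-2)·(-3, -3, 4) = (-12, -1, 8).

(-12, -1, 8)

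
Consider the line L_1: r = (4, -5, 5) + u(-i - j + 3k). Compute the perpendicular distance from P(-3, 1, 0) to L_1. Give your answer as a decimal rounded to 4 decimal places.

Taking (4, -5, 5) on L_1 with direction v = (-1, -1, 3): w = P − (4, -5, 5) = (-7, 6, -5), and w × v = (13, 26, 13).
Distance = |w × v| / |v| = √1014 / √11 ≈ 9.6011.

9.6011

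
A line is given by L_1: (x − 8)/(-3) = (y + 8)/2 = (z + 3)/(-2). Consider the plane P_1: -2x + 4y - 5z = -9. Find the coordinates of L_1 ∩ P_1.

(5, -6, -5)

L_1 has direction (-3, 2, -2) through (8, -8, -3).
Substitute r = (8, -8, -3) + t(-3, 2, -2) into the plane: -33 + 24t = -9, so t = 1.
Intersection: (8, -8, -3) + 1·(-3, 2, -2) = (5, -6, -5).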